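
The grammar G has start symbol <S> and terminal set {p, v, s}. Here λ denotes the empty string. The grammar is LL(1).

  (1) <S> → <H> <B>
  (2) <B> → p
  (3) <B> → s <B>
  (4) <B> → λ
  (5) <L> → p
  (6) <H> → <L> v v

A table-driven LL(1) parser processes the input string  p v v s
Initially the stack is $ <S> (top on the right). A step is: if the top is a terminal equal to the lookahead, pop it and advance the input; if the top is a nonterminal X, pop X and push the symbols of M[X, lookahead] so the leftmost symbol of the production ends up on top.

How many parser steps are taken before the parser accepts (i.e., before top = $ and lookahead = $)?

9

     Stack          Input      Action
  1  $ <S>          p v v s $  expand <S> → <H> <B>
  2  $ <B> <H>      p v v s $  expand <H> → <L> v v
  3  $ <B> v v <L>  p v v s $  expand <L> → p
  4  $ <B> v v p    p v v s $  match p
  5  $ <B> v v      v v s $    match v
  6  $ <B> v        v s $      match v
  7  $ <B>          s $        expand <B> → s <B>
  8  $ <B> s        s $        match s
  9  $ <B>          $          expand <B> → λ
Accept reached after 9 steps.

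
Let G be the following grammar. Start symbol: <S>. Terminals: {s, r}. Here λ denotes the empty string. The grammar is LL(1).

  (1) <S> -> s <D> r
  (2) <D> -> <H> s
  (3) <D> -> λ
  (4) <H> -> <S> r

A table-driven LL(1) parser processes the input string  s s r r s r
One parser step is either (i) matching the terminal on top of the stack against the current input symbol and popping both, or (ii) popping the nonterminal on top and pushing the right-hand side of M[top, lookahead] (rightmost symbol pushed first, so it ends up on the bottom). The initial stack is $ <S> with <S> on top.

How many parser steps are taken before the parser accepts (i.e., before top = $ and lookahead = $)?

11

step 1: stack=$ <S>  input=s s r r s r $  — expand <S> -> s <D> r
step 2: stack=$ r <D> s  input=s s r r s r $  — match s
step 3: stack=$ r <D>  input=s r r s r $  — expand <D> -> <H> s
step 4: stack=$ r s <H>  input=s r r s r $  — expand <H> -> <S> r
step 5: stack=$ r s r <S>  input=s r r s r $  — expand <S> -> s <D> r
step 6: stack=$ r s r r <D> s  input=s r r s r $  — match s
step 7: stack=$ r s r r <D>  input=r r s r $  — expand <D> -> λ
step 8: stack=$ r s r r  input=r r s r $  — match r
step 9: stack=$ r s r  input=r s r $  — match r
step 10: stack=$ r s  input=s r $  — match s
step 11: stack=$ r  input=r $  — match r
Accept reached after 11 steps.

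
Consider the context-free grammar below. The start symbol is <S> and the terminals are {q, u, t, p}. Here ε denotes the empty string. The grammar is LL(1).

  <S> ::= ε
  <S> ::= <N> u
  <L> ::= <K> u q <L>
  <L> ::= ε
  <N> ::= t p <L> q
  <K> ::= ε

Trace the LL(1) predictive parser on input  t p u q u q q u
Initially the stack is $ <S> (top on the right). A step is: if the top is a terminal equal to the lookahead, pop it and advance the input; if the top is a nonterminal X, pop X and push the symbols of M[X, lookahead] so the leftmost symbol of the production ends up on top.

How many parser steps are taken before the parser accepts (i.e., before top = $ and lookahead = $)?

15

      Stack              Input              Action
   1  $ <S>              t p u q u q q u $  expand <S> ::= <N> u
   2  $ u <N>            t p u q u q q u $  expand <N> ::= t p <L> q
   3  $ u q <L> p t      t p u q u q q u $  match t
   4  $ u q <L> p        p u q u q q u $    match p
   5  $ u q <L>          u q u q q u $      expand <L> ::= <K> u q <L>
   6  $ u q <L> q u <K>  u q u q q u $      expand <K> ::= ε
   7  $ u q <L> q u      u q u q q u $      match u
   8  $ u q <L> q        q u q q u $        match q
   9  $ u q <L>          u q q u $          expand <L> ::= <K> u q <L>
  10  $ u q <L> q u <K>  u q q u $          expand <K> ::= ε
  11  $ u q <L> q u      u q q u $          match u
  12  $ u q <L> q        q q u $            match q
  13  $ u q <L>          q u $              expand <L> ::= ε
  14  $ u q              q u $              match q
  15  $ u                u $                match u
Accept reached after 15 steps.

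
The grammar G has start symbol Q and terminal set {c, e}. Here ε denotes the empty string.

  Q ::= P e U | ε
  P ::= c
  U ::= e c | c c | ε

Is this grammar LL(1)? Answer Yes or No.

FIRST(Q) = {ε, c}
FIRST(P) = {c}
FIRST(U) = {ε, c, e}
FOLLOW(Q) = {$}
FOLLOW(P) = {e}
FOLLOW(U) = {$}
Each cell of M receives at most one production.

Yes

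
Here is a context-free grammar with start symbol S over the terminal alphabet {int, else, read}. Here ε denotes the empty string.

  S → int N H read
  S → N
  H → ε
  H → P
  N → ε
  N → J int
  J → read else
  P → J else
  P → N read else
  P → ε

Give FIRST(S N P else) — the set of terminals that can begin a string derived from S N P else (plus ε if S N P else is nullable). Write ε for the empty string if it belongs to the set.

{else, int, read}

FIRST(J): from J→read else we get {read}. So FIRST(J) = {read}.
FIRST(N): from N→ε we get {ε}; from N→J int we get {read}. So FIRST(N) = {ε, read}.
FIRST(S): from S→int N H read we get {int}; from S→N we get {ε, read}. So FIRST(S) = {ε, int, read}.
FIRST(P): from P→J else we get {read}; from P→N read else we get {read}; from P→ε we get {ε}. So FIRST(P) = {ε, read}.
FIRST(H): from H→ε we get {ε}; from H→P we get {ε, read}. So FIRST(H) = {ε, read}.
FIRST(S N P else): take FIRST of each symbol in turn, carrying on past any symbol whose FIRST contains ε; result {else, int, read}.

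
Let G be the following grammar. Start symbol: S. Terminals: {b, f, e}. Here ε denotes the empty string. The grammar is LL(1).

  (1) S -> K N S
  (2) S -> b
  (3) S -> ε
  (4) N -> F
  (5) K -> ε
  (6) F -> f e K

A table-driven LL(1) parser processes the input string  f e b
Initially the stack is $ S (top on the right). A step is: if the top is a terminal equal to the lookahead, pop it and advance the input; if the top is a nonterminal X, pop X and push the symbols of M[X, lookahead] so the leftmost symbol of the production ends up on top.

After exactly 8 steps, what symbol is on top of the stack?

     Stack      Input    Action
  1  $ S        f e b $  expand S -> K N S
  2  $ S N K    f e b $  expand K -> ε
  3  $ S N      f e b $  expand N -> F
  4  $ S F      f e b $  expand F -> f e K
  5  $ S K e f  f e b $  match f
  6  $ S K e    e b $    match e
  7  $ S K      b $      expand K -> ε
  8  $ S        b $      expand S -> b
Stack after step 8: $ b (top = b).

b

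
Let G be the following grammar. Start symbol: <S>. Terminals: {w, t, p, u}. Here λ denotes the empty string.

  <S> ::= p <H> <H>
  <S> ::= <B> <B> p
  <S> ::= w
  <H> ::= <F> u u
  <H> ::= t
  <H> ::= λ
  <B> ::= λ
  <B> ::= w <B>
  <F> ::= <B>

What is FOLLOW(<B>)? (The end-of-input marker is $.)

{p, u, w}

FIRST(<B>): from <B>::=λ we get {λ}; from <B>::=w <B> we get {w}. So FIRST(<B>) = {λ, w}.
FIRST(<S>): from <S>::=p <H> <H> we get {p}; from <S>::=<B> <B> p we get {p, w}; from <S>::=w we get {w}. So FIRST(<S>) = {p, w}.
FIRST(<F>): from <F>::=<B> we get {λ, w}. So FIRST(<F>) = {λ, w}.
FIRST(<H>): from <H>::=<F> u u we get {u, w}; from <H>::=t we get {t}; from <H>::=λ we get {λ}. So FIRST(<H>) = {λ, t, u, w}.
FOLLOW(<S>) includes $ since <S> is the start symbol.
FOLLOW(<S>): <S> appears on no right-hand side. Thus FOLLOW(<S>) = {$}.
FOLLOW(<H>): in <S>::=p <H> <H> (occurrence 1), <H> is followed by <H> with FIRST {λ, t, u, w}; in <S>::=p <H> <H> (occurrence 1), the suffix after <H> is nullable, so FOLLOW(<H>) ⊇ FOLLOW(<S>) = {$}; in <S>::=p <H> <H> (occurrence 2), the suffix after <H> is empty, so FOLLOW(<H>) ⊇ FOLLOW(<S>) = {$}. Thus FOLLOW(<H>) = {$, t, u, w}.
FOLLOW(<F>): in <H>::=<F> u u, <F> is followed by u u with FIRST {u}. Thus FOLLOW(<F>) = {u}.
FOLLOW(<B>): in <S>::=<B> <B> p (occurrence 1), <B> is followed by <B> p with FIRST {p, w}; in <S>::=<B> <B> p (occurrence 2), <B> is followed by p with FIRST {p}; in <B>::=w <B>, the suffix after <B> is empty (adds nothing new); in <F>::=<B>, the suffix after <B> is empty, so FOLLOW(<B>) ⊇ FOLLOW(<F>) = {u}. Thus FOLLOW(<B>) = {p, u, w}.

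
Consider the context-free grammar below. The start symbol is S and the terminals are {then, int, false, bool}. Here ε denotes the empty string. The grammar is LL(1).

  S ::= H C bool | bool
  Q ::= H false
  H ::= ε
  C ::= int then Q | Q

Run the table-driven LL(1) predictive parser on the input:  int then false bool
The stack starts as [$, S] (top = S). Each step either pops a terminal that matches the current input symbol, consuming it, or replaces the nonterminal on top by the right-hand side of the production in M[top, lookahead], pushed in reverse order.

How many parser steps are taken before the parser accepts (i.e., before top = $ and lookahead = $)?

9

step 1: stack=$ S  input=int then false bool $  — expand S ::= H C bool
step 2: stack=$ bool C H  input=int then false bool $  — expand H ::= ε
step 3: stack=$ bool C  input=int then false bool $  — expand C ::= int then Q
step 4: stack=$ bool Q then int  input=int then false bool $  — match int
step 5: stack=$ bool Q then  input=then false bool $  — match then
step 6: stack=$ bool Q  input=false bool $  — expand Q ::= H false
step 7: stack=$ bool false H  input=false bool $  — expand H ::= ε
step 8: stack=$ bool false  input=false bool $  — match false
step 9: stack=$ bool  input=bool $  — match bool
Accept reached after 9 steps.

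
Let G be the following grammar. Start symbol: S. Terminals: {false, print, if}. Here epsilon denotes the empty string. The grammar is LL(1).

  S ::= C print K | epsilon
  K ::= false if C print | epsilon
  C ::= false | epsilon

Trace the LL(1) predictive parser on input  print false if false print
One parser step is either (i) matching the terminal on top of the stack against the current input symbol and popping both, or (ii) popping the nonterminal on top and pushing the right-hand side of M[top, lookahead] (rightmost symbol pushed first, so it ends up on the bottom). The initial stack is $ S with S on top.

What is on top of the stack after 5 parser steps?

     Stack               Input                         Action
  1  $ S                 print false if false print $  expand S ::= C print K
  2  $ K print C         print false if false print $  expand C ::= epsilon
  3  $ K print           print false if false print $  match print
  4  $ K                 false if false print $        expand K ::= false if C print
  5  $ print C if false  false if false print $        match false
Stack after step 5: $ print C if (top = if).

if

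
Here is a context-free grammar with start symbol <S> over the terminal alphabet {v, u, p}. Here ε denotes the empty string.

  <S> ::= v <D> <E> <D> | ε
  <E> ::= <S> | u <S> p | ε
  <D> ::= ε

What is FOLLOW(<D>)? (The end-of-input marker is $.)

FIRST(<S>) = {ε, v}
FIRST(<D>) = {ε}
FIRST(<E>) = {ε, u, v}  (via <S>)
FOLLOW(<S>) includes $ since <S> is the start symbol.
FOLLOW(<S>): in <E>::=<S>, the suffix after <S> is empty, so FOLLOW(<S>) ⊇ FOLLOW(<E>) = {$, p}; in <E>::=u <S> p, <S> is followed by p with FIRST {p}. Thus FOLLOW(<S>) = {$, p}.
FOLLOW(<E>): in <S>::=v <D> <E> <D>, <E> is followed by <D> with FIRST {ε}; in <S>::=v <D> <E> <D>, the suffix after <E> is nullable, so FOLLOW(<E>) ⊇ FOLLOW(<S>) = {$, p}. Thus FOLLOW(<E>) = {$, p}.
FOLLOW(<D>): in <S>::=v <D> <E> <D> (occurrence 1), <D> is followed by <E> <D> with FIRST {ε, u, v}; in <S>::=v <D> <E> <D> (occurrence 1), the suffix after <D> is nullable, so FOLLOW(<D>) ⊇ FOLLOW(<S>) = {$, p}; in <S>::=v <D> <E> <D> (occurrence 2), the suffix after <D> is empty, so FOLLOW(<D>) ⊇ FOLLOW(<S>) = {$, p}. Thus FOLLOW(<D>) = {$, p, u, v}.

{$, p, u, v}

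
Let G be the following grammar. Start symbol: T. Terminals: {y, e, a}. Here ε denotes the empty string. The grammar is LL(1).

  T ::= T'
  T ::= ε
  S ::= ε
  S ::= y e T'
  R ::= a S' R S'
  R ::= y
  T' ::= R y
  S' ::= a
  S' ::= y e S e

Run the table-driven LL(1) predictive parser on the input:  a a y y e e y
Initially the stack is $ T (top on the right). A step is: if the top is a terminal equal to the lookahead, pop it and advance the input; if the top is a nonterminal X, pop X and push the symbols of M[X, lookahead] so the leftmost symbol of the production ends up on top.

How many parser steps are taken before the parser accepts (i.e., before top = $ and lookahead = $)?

14

step 1: stack=$ T  input=a a y y e e y $  — expand T ::= T'
step 2: stack=$ T'  input=a a y y e e y $  — expand T' ::= R y
step 3: stack=$ y R  input=a a y y e e y $  — expand R ::= a S' R S'
step 4: stack=$ y S' R S' a  input=a a y y e e y $  — match a
step 5: stack=$ y S' R S'  input=a y y e e y $  — expand S' ::= a
step 6: stack=$ y S' R a  input=a y y e e y $  — match a
step 7: stack=$ y S' R  input=y y e e y $  — expand R ::= y
step 8: stack=$ y S' y  input=y y e e y $  — match y
step 9: stack=$ y S'  input=y e e y $  — expand S' ::= y e S e
step 10: stack=$ y e S e y  input=y e e y $  — match y
step 11: stack=$ y e S e  input=e e y $  — match e
step 12: stack=$ y e S  input=e y $  — expand S ::= ε
step 13: stack=$ y e  input=e y $  — match e
step 14: stack=$ y  input=y $  — match y
Accept reached after 14 steps.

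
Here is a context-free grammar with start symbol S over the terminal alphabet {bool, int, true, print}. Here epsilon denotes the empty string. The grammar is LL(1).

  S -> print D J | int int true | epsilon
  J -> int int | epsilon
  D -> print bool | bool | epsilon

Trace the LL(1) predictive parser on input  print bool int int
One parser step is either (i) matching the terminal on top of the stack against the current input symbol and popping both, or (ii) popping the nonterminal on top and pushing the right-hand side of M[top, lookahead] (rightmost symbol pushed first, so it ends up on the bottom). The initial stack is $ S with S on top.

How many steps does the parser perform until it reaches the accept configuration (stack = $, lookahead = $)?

7

     Stack        Input                 Action
  1  $ S          print bool int int $  expand S -> print D J
  2  $ J D print  print bool int int $  match print
  3  $ J D        bool int int $        expand D -> bool
  4  $ J bool     bool int int $        match bool
  5  $ J          int int $             expand J -> int int
  6  $ int int    int int $             match int
  7  $ int        int $                 match int
Accept reached after 7 steps.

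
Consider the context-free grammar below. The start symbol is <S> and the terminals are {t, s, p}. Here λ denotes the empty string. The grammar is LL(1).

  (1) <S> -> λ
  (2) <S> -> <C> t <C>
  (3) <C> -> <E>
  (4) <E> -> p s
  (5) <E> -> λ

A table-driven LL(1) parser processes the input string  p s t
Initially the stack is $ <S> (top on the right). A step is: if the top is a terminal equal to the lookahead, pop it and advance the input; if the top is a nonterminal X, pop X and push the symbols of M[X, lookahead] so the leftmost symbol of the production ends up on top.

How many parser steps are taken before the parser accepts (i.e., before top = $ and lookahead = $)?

step 1: stack=$ <S>  input=p s t $  — expand <S> -> <C> t <C>
step 2: stack=$ <C> t <C>  input=p s t $  — expand <C> -> <E>
step 3: stack=$ <C> t <E>  input=p s t $  — expand <E> -> p s
step 4: stack=$ <C> t s p  input=p s t $  — match p
step 5: stack=$ <C> t s  input=s t $  — match s
step 6: stack=$ <C> t  input=t $  — match t
step 7: stack=$ <C>  input=$  — expand <C> -> <E>
step 8: stack=$ <E>  input=$  — expand <E> -> λ
Accept reached after 8 steps.

8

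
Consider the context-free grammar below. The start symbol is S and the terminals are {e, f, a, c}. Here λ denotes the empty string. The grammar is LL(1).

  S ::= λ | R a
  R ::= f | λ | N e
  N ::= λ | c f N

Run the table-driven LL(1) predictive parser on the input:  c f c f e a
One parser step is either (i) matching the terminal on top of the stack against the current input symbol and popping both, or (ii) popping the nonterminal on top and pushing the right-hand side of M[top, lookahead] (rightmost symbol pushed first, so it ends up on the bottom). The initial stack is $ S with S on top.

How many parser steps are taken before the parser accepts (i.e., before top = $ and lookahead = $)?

11

      Stack        Input          Action
   1  $ S          c f c f e a $  expand S ::= R a
   2  $ a R        c f c f e a $  expand R ::= N e
   3  $ a e N      c f c f e a $  expand N ::= c f N
   4  $ a e N f c  c f c f e a $  match c
   5  $ a e N f    f c f e a $    match f
   6  $ a e N      c f e a $      expand N ::= c f N
   7  $ a e N f c  c f e a $      match c
   8  $ a e N f    f e a $        match f
   9  $ a e N      e a $          expand N ::= λ
  10  $ a e        e a $          match e
  11  $ a          a $            match a
Accept reached after 11 steps.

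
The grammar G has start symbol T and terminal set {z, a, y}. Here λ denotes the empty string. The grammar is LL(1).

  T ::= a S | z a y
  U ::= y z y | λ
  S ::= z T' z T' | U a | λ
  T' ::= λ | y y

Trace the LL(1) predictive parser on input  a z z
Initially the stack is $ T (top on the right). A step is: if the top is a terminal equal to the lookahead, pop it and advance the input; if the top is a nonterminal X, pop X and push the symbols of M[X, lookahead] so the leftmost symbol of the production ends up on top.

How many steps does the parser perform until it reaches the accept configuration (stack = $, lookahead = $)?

7

step 1: stack=$ T  input=a z z $  — expand T ::= a S
step 2: stack=$ S a  input=a z z $  — match a
step 3: stack=$ S  input=z z $  — expand S ::= z T' z T'
step 4: stack=$ T' z T' z  input=z z $  — match z
step 5: stack=$ T' z T'  input=z $  — expand T' ::= λ
step 6: stack=$ T' z  input=z $  — match z
step 7: stack=$ T'  input=$  — expand T' ::= λ
Accept reached after 7 steps.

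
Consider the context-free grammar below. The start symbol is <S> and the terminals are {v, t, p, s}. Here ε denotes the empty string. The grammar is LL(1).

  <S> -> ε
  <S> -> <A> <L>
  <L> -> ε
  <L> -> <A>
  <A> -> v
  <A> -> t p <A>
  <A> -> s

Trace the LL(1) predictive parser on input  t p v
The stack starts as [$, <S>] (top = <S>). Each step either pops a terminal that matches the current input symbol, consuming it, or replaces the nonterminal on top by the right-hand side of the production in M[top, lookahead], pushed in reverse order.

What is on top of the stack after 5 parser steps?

step 1: stack=$ <S>  input=t p v $  — expand <S> -> <A> <L>
step 2: stack=$ <L> <A>  input=t p v $  — expand <A> -> t p <A>
step 3: stack=$ <L> <A> p t  input=t p v $  — match t
step 4: stack=$ <L> <A> p  input=p v $  — match p
step 5: stack=$ <L> <A>  input=v $  — expand <A> -> v
Stack after step 5: $ <L> v (top = v).

v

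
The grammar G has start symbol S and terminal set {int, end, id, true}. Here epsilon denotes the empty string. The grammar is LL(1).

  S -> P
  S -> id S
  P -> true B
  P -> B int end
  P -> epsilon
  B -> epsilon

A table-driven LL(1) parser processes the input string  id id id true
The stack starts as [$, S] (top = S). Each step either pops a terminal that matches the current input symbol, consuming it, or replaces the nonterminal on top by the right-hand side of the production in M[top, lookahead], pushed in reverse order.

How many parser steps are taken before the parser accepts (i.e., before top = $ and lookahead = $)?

10

step 1: stack=$ S  input=id id id true $  — expand S -> id S
step 2: stack=$ S id  input=id id id true $  — match id
step 3: stack=$ S  input=id id true $  — expand S -> id S
step 4: stack=$ S id  input=id id true $  — match id
step 5: stack=$ S  input=id true $  — expand S -> id S
step 6: stack=$ S id  input=id true $  — match id
step 7: stack=$ S  input=true $  — expand S -> P
step 8: stack=$ P  input=true $  — expand P -> true B
step 9: stack=$ B true  input=true $  — match true
step 10: stack=$ B  input=$  — expand B -> epsilon
Accept reached after 10 steps.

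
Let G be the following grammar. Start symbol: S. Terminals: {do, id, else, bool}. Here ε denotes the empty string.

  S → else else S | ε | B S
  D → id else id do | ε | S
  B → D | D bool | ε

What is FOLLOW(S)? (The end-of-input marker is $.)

FIRST(S) = {ε, bool, else, id}  (via B S)
FIRST(D) = {ε, bool, else, id}  (via S)
FIRST(B) = {ε, bool, else, id}  (via D, D bool)
FOLLOW(S) includes $ since S is the start symbol.
FOLLOW(S): in S→else else S, the suffix after S is empty (adds nothing new); in S→B S, the suffix after S is empty (adds nothing new); in D→S, the suffix after S is empty, so FOLLOW(S) ⊇ FOLLOW(D) = {$, bool, else, id}. Thus FOLLOW(S) = {$, bool, else, id}.
FOLLOW(B): in S→B S, B is followed by S with FIRST {ε, bool, else, id}; in S→B S, the suffix after B is nullable, so FOLLOW(B) ⊇ FOLLOW(S) = {$, bool, else, id}. Thus FOLLOW(B) = {$, bool, else, id}.
FOLLOW(D): in B→D, the suffix after D is empty, so FOLLOW(D) ⊇ FOLLOW(B) = {$, bool, else, id}; in B→D bool, D is followed by bool with FIRST {bool}. Thus FOLLOW(D) = {$, bool, else, id}.

{$, bool, else, id}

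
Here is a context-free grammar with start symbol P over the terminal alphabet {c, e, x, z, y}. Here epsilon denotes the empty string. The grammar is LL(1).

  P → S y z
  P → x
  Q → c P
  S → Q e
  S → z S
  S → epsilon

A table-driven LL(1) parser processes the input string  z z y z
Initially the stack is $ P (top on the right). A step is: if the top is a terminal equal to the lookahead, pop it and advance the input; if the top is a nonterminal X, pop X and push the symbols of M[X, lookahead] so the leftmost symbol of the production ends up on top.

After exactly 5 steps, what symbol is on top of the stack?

step 1: stack=$ P  input=z z y z $  — expand P → S y z
step 2: stack=$ z y S  input=z z y z $  — expand S → z S
step 3: stack=$ z y S z  input=z z y z $  — match z
step 4: stack=$ z y S  input=z y z $  — expand S → z S
step 5: stack=$ z y S z  input=z y z $  — match z
Stack after step 5: $ z y S (top = S).

S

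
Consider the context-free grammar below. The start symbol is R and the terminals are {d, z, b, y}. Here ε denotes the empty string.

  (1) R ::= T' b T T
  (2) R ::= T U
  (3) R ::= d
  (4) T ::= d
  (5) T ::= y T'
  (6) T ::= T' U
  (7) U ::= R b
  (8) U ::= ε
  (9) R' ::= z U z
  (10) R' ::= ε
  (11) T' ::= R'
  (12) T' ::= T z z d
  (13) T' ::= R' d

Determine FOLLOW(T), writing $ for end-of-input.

FIRST(R') = {ε, z}
FIRST(R) = {ε, b, d, y, z}  (via T' b T T, T U)
FIRST(U) = {ε, b, d, y, z}  (via R b)
FIRST(T) = {ε, b, d, y, z}  (via T' U)
FIRST(T') = {ε, b, d, y, z}  (via R', T z z d, R' d)
FOLLOW(R) includes $ since R is the start symbol.
FOLLOW(R): in U::=R b, R is followed by b with FIRST {b}. Thus FOLLOW(R) = {$, b}.
FOLLOW(T): in R::=T' b T T (occurrence 1), T is followed by T with FIRST {ε, b, d, y, z}; in R::=T' b T T (occurrence 1), the suffix after T is nullable, so FOLLOW(T) ⊇ FOLLOW(R) = {$, b}; in R::=T' b T T (occurrence 2), the suffix after T is empty, so FOLLOW(T) ⊇ FOLLOW(R) = {$, b}; in R::=T U, T is followed by U with FIRST {ε, b, d, y, z}; in R::=T U, the suffix after T is nullable, so FOLLOW(T) ⊇ FOLLOW(R) = {$, b}; in T'::=T z z d, T is followed by z z d with FIRST {z}. Thus FOLLOW(T) = {$, b, d, y, z}.
FOLLOW(U): in R::=T U, the suffix after U is empty, so FOLLOW(U) ⊇ FOLLOW(R) = {$, b}; in T::=T' U, the suffix after U is empty, so FOLLOW(U) ⊇ FOLLOW(T) = {$, b, d, y, z}; in R'::=z U z, U is followed by z with FIRST {z}. Thus FOLLOW(U) = {$, b, d, y, z}.
FOLLOW(T'): in R::=T' b T T, T' is followed by b T T with FIRST {b}; in T::=y T', the suffix after T' is empty, so FOLLOW(T') ⊇ FOLLOW(T) = {$, b, d, y, z}; in T::=T' U, T' is followed by U with FIRST {ε, b, d, y, z}; in T::=T' U, the suffix after T' is nullable, so FOLLOW(T') ⊇ FOLLOW(T) = {$, b, d, y, z}. Thus FOLLOW(T') = {$, b, d, y, z}.
FOLLOW(R'): in T'::=R', the suffix after R' is empty, so FOLLOW(R') ⊇ FOLLOW(T') = {$, b, d, y, z}; in T'::=R' d, R' is followed by d with FIRST {d}. Thus FOLLOW(R') = {$, b, d, y, z}.

{$, b, d, y, z}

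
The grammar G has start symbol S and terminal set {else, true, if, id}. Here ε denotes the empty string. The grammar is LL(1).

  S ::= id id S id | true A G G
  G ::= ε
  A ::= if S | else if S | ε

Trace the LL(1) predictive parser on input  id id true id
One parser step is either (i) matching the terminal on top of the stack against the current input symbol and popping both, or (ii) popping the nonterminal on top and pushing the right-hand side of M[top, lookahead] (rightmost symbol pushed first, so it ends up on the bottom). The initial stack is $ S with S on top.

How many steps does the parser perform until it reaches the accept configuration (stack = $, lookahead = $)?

step 1: stack=$ S  input=id id true id $  — expand S ::= id id S id
step 2: stack=$ id S id id  input=id id true id $  — match id
step 3: stack=$ id S id  input=id true id $  — match id
step 4: stack=$ id S  input=true id $  — expand S ::= true A G G
step 5: stack=$ id G G A true  input=true id $  — match true
step 6: stack=$ id G G A  input=id $  — expand A ::= ε
step 7: stack=$ id G G  input=id $  — expand G ::= ε
step 8: stack=$ id G  input=id $  — expand G ::= ε
step 9: stack=$ id  input=id $  — match id
Accept reached after 9 steps.

9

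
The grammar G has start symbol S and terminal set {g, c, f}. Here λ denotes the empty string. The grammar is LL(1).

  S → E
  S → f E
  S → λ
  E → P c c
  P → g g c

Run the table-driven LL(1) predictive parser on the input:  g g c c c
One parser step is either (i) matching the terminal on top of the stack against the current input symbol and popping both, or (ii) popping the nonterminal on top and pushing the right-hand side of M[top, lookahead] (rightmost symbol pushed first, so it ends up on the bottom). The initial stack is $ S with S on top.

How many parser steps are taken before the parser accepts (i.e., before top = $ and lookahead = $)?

8

     Stack        Input        Action
  1  $ S          g g c c c $  expand S → E
  2  $ E          g g c c c $  expand E → P c c
  3  $ c c P      g g c c c $  expand P → g g c
  4  $ c c c g g  g g c c c $  match g
  5  $ c c c g    g c c c $    match g
  6  $ c c c      c c c $      match c
  7  $ c c        c c $        match c
  8  $ c          c $          match c
Accept reached after 8 steps.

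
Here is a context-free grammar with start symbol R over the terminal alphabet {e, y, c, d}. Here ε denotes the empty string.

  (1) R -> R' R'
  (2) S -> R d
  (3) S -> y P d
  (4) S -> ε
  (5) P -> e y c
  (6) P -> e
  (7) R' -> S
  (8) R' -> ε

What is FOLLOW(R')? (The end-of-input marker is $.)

FIRST(P) = {e}
FIRST(R) = {ε, d, y}  (via R' R')
FIRST(S) = {ε, d, y}  (via R d)
FIRST(R') = {ε, d, y}  (via S)
FOLLOW(R) includes $ since R is the start symbol.
FOLLOW(R): in S->R d, R is followed by d with FIRST {d}. Thus FOLLOW(R) = {$, d}.
FOLLOW(P): in S->y P d, P is followed by d with FIRST {d}. Thus FOLLOW(P) = {d}.
FOLLOW(R'): in R->R' R' (occurrence 1), R' is followed by R' with FIRST {ε, d, y}; in R->R' R' (occurrence 1), the suffix after R' is nullable, so FOLLOW(R') ⊇ FOLLOW(R) = {$, d}; in R->R' R' (occurrence 2), the suffix after R' is empty, so FOLLOW(R') ⊇ FOLLOW(R) = {$, d}. Thus FOLLOW(R') = {$, d, y}.
FOLLOW(S): in R'->S, the suffix after S is empty, so FOLLOW(S) ⊇ FOLLOW(R') = {$, d, y}. Thus FOLLOW(S) = {$, d, y}.

{$, d, y}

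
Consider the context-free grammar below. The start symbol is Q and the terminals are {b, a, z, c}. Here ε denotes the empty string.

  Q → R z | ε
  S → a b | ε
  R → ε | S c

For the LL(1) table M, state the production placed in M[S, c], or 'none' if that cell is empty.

FIRST(S): from S→a b we get {a}; from S→ε we get {ε}. So FIRST(S) = {ε, a}.
FIRST(R): from R→ε we get {ε}; from R→S c we get {a, c}. So FIRST(R) = {ε, a, c}.
FIRST(Q): from Q→R z we get {a, c, z}; from Q→ε we get {ε}. So FIRST(Q) = {ε, a, c, z}.
FOLLOW(Q) includes $ since Q is the start symbol.
FOLLOW(S): in R→S c, S is followed by c with FIRST {c}. Thus FOLLOW(S) = {c}.
For S → a b: FIRST(a b) = {a}, so it goes in M[S, t] for t ∈ {a}.
For S → ε: FIRST(ε) = {ε}, so it goes in M[S, t] for t ∈ {}; since ε ∈ FIRST, also for every t ∈ FOLLOW(S) = {c}.

S → ε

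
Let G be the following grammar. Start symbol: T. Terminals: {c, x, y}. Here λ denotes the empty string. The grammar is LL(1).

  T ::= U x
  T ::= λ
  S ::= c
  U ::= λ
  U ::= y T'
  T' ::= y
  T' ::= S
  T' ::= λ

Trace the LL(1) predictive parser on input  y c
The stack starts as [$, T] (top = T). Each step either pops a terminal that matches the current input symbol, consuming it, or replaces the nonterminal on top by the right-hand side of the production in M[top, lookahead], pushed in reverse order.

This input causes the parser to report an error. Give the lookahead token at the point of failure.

$

     Stack     Input  Action
  1  $ T       y c $  expand T ::= U x
  2  $ x U     y c $  expand U ::= y T'
  3  $ x T' y  y c $  match y
  4  $ x T'    c $    expand T' ::= S
  5  $ x S     c $    expand S ::= c
  6  $ x c     c $    match c
  7  $ x       $      error: top is terminal x but lookahead is $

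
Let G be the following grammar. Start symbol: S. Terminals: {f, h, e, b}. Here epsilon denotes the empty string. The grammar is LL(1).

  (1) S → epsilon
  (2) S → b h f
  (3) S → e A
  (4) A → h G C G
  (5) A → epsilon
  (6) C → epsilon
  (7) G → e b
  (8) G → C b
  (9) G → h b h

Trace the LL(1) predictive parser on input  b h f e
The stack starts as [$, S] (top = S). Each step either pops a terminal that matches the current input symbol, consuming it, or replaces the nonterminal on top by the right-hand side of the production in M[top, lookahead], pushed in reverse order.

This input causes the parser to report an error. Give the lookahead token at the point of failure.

e

step 1: stack=$ S  input=b h f e $  — expand S → b h f
step 2: stack=$ f h b  input=b h f e $  — match b
step 3: stack=$ f h  input=h f e $  — match h
step 4: stack=$ f  input=f e $  — match f
step 5: stack=$  input=e $  — error: stack empty but input remains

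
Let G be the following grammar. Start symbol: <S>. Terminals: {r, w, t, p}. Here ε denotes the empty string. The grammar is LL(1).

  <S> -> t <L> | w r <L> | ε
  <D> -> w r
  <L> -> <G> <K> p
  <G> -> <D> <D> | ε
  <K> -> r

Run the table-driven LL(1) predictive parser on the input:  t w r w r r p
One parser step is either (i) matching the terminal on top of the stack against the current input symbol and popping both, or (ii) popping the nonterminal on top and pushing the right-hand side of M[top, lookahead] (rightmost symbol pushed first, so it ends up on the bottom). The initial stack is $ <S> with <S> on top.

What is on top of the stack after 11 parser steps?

      Stack            Input            Action
   1  $ <S>            t w r w r r p $  expand <S> -> t <L>
   2  $ <L> t          t w r w r r p $  match t
   3  $ <L>            w r w r r p $    expand <L> -> <G> <K> p
   4  $ p <K> <G>      w r w r r p $    expand <G> -> <D> <D>
   5  $ p <K> <D> <D>  w r w r r p $    expand <D> -> w r
   6  $ p <K> <D> r w  w r w r r p $    match w
   7  $ p <K> <D> r    r w r r p $      match r
   8  $ p <K> <D>      w r r p $        expand <D> -> w r
   9  $ p <K> r w      w r r p $        match w
  10  $ p <K> r        r r p $          match r
  11  $ p <K>          r p $            expand <K> -> r
Stack after step 11: $ p r (top = r).

r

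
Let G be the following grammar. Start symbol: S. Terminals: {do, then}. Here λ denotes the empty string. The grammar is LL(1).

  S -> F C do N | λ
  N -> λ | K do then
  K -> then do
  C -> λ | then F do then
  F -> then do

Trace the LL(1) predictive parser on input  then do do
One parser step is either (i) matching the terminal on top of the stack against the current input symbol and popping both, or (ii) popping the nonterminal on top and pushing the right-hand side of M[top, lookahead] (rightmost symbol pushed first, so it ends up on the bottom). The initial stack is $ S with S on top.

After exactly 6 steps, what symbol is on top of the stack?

N

step 1: stack=$ S  input=then do do $  — expand S -> F C do N
step 2: stack=$ N do C F  input=then do do $  — expand F -> then do
step 3: stack=$ N do C do then  input=then do do $  — match then
step 4: stack=$ N do C do  input=do do $  — match do
step 5: stack=$ N do C  input=do $  — expand C -> λ
step 6: stack=$ N do  input=do $  — match do
Stack after step 6: $ N (top = N).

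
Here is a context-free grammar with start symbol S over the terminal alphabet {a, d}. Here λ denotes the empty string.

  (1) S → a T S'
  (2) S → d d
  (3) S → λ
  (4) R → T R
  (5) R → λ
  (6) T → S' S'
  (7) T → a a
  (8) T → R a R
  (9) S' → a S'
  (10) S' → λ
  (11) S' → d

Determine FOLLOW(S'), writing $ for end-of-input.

FIRST(S) = {λ, a, d}
FIRST(S') = {λ, a, d}
FIRST(R) = {λ, a, d}  (via T R)
FIRST(T) = {λ, a, d}  (via S' S', R a R)
FOLLOW(S) includes $ since S is the start symbol.
FOLLOW(S): S appears on no right-hand side. Thus FOLLOW(S) = {$}.
FOLLOW(R): in R→T R, the suffix after R is empty (adds nothing new); in T→R a R (occurrence 1), R is followed by a R with FIRST {a}; in T→R a R (occurrence 2), the suffix after R is empty, so FOLLOW(R) ⊇ FOLLOW(T) = {$, a, d}. Thus FOLLOW(R) = {$, a, d}.
FOLLOW(T): in S→a T S', T is followed by S' with FIRST {λ, a, d}; in S→a T S', the suffix after T is nullable, so FOLLOW(T) ⊇ FOLLOW(S) = {$}; in R→T R, T is followed by R with FIRST {λ, a, d}; in R→T R, the suffix after T is nullable, so FOLLOW(T) ⊇ FOLLOW(R) = {$, a, d}. Thus FOLLOW(T) = {$, a, d}.
FOLLOW(S'): in S→a T S', the suffix after S' is empty, so FOLLOW(S') ⊇ FOLLOW(S) = {$}; in T→S' S' (occurrence 1), S' is followed by S' with FIRST {λ, a, d}; in T→S' S' (occurrence 1), the suffix after S' is nullable, so FOLLOW(S') ⊇ FOLLOW(T) = {$, a, d}; in T→S' S' (occurrence 2), the suffix after S' is empty, so FOLLOW(S') ⊇ FOLLOW(T) = {$, a, d}; in S'→a S', the suffix after S' is empty (adds nothing new). Thus FOLLOW(S') = {$, a, d}.

{$, a, d}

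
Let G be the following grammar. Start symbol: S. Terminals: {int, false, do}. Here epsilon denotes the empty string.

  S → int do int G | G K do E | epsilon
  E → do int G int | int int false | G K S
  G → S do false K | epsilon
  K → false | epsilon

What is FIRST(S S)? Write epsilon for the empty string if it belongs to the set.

FIRST(K): from K→false we get {false}; from K→epsilon we get {epsilon}. So FIRST(K) = {epsilon, false}.
FIRST(S): from S→int do int G we get {int}; from S→G K do E we get {do, false, int}; from S→epsilon we get {epsilon}. So FIRST(S) = {epsilon, do, false, int}.
FIRST(G): from G→S do false K we get {do, false, int}; from G→epsilon we get {epsilon}. So FIRST(G) = {epsilon, do, false, int}.
FIRST(E): from E→do int G int we get {do}; from E→int int false we get {int}; from E→G K S we get {epsilon, do, false, int}. So FIRST(E) = {epsilon, do, false, int}.
FIRST(S S): take FIRST of each symbol in turn, carrying on past any symbol whose FIRST contains epsilon; result {epsilon, do, false, int}.

{epsilon, do, false, int}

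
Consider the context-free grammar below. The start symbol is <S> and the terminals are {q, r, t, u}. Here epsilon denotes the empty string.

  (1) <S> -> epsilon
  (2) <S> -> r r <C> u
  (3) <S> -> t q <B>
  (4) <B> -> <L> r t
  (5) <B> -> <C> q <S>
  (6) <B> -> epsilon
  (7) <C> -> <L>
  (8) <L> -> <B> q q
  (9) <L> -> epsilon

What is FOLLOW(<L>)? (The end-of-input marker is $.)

FIRST(<S>): from <S>->epsilon we get {epsilon}; from <S>->r r <C> u we get {r}; from <S>->t q <B> we get {t}. So FIRST(<S>) = {epsilon, r, t}.
FIRST(<B>): from <B>-><L> r t we get {q, r}; from <B>-><C> q <S> we get {q, r}; from <B>->epsilon we get {epsilon}. So FIRST(<B>) = {epsilon, q, r}.
FIRST(<L>): from <L>-><B> q q we get {q, r}; from <L>->epsilon we get {epsilon}. So FIRST(<L>) = {epsilon, q, r}.
FIRST(<C>): from <C>-><L> we get {epsilon, q, r}. So FIRST(<C>) = {epsilon, q, r}.
FOLLOW(<S>) includes $ since <S> is the start symbol.
FOLLOW(<C>): in <S>->r r <C> u, <C> is followed by u with FIRST {u}; in <B>-><C> q <S>, <C> is followed by q <S> with FIRST {q}. Thus FOLLOW(<C>) = {q, u}.
FOLLOW(<L>): in <B>-><L> r t, <L> is followed by r t with FIRST {r}; in <C>-><L>, the suffix after <L> is empty, so FOLLOW(<L>) ⊇ FOLLOW(<C>) = {q, u}. Thus FOLLOW(<L>) = {q, r, u}.
FOLLOW(<S>): in <B>-><C> q <S>, the suffix after <S> is empty, so FOLLOW(<S>) ⊇ FOLLOW(<B>) = {$, q}. Thus FOLLOW(<S>) = {$, q}.
FOLLOW(<B>): in <S>->t q <B>, the suffix after <B> is empty, so FOLLOW(<B>) ⊇ FOLLOW(<S>) = {$, q}; in <L>-><B> q q, <B> is followed by q q with FIRST {q}. Thus FOLLOW(<B>) = {$, q}.

{q, r, u}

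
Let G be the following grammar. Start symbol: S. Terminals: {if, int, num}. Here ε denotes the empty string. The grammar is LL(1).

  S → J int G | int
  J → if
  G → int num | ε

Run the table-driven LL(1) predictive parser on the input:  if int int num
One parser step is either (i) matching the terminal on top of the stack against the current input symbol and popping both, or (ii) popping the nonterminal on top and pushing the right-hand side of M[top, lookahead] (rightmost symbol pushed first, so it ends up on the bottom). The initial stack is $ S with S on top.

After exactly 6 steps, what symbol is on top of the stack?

     Stack       Input             Action
  1  $ S         if int int num $  expand S → J int G
  2  $ G int J   if int int num $  expand J → if
  3  $ G int if  if int int num $  match if
  4  $ G int     int int num $     match int
  5  $ G         int num $         expand G → int num
  6  $ num int   int num $         match int
Stack after step 6: $ num (top = num).

num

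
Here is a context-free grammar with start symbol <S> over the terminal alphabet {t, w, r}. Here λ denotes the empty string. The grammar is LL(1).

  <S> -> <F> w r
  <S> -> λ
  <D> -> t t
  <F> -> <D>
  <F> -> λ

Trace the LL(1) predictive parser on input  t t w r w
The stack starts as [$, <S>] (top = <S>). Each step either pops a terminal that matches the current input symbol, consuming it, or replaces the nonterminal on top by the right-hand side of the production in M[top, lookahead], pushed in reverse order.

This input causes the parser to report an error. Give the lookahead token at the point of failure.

     Stack      Input        Action
  1  $ <S>      t t w r w $  expand <S> -> <F> w r
  2  $ r w <F>  t t w r w $  expand <F> -> <D>
  3  $ r w <D>  t t w r w $  expand <D> -> t t
  4  $ r w t t  t t w r w $  match t
  5  $ r w t    t w r w $    match t
  6  $ r w      w r w $      match w
  7  $ r        r w $        match r
  8  $          w $          error: stack empty but input remains

w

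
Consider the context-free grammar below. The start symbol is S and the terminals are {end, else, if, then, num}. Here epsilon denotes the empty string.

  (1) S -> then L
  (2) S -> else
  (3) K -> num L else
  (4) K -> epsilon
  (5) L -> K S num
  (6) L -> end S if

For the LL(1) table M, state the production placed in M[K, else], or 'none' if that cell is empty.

FIRST(S): from S->then L we get {then}; from S->else we get {else}. So FIRST(S) = {else, then}.
FIRST(K): from K->num L else we get {num}; from K->epsilon we get {epsilon}. So FIRST(K) = {epsilon, num}.
FIRST(L): from L->K S num we get {else, num, then}; from L->end S if we get {end}. So FIRST(L) = {else, end, num, then}.
FOLLOW(S) includes $ since S is the start symbol.
FOLLOW(K): in L->K S num, K is followed by S num with FIRST {else, then}. Thus FOLLOW(K) = {else, then}.
For K -> num L else: FIRST(num L else) = {num}, so it goes in M[K, t] for t ∈ {num}.
For K -> epsilon: FIRST(epsilon) = {epsilon}, so it goes in M[K, t] for t ∈ {}; since epsilon ∈ FIRST, also for every t ∈ FOLLOW(K) = {else, then}.

K -> epsilon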